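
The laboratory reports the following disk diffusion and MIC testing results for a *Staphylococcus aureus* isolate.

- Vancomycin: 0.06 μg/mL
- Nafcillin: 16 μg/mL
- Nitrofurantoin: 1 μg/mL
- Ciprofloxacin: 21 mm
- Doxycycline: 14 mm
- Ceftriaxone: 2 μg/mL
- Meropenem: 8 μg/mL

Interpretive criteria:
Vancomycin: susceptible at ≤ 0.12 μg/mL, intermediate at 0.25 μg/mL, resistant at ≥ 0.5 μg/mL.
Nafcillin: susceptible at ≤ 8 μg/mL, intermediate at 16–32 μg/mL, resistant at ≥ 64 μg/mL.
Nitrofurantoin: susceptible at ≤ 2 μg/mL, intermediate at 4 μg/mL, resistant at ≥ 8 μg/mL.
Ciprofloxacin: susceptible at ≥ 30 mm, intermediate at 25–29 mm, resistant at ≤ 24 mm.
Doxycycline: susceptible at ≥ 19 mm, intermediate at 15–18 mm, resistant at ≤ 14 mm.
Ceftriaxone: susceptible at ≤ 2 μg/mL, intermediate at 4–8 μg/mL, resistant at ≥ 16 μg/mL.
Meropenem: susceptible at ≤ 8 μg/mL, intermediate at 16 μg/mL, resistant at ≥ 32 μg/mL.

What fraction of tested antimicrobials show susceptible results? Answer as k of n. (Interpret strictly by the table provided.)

Vancomycin 0.06 μg/mL: ≤ 0.12 μg/mL → S
Nafcillin: 16 μg/mL is in 16–32 μg/mL → I
Nitrofurantoin 1 μg/mL: ≤ 2 μg/mL — Susceptible
Ciprofloxacin (21 mm) ≤ 24 mm ⇒ Resistant
Doxycycline: 14 mm is ≤ 14 mm ⇒ resistant
Ceftriaxone: 2 μg/mL is ≤ 2 μg/mL — Susceptible
Meropenem (8 μg/mL) ≤ 8 μg/mL — S
Susceptible: 4/7

4 of 7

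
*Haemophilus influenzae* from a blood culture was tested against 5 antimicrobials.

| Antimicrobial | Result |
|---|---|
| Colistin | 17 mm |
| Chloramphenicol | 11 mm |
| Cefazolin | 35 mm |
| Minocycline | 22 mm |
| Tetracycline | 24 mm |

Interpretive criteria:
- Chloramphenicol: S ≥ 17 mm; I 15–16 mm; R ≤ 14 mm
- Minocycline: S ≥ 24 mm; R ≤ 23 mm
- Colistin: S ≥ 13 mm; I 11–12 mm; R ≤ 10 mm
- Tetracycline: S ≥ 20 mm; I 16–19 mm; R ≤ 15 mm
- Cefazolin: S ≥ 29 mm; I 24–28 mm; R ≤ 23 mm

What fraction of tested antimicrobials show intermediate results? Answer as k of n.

0 of 5

Colistin: 17 mm is ≥ 13 mm ⇒ susceptible
Chloramphenicol: 11 mm is ≤ 14 mm → Resistant
Cefazolin 35 mm: ≥ 29 mm — susceptible
Minocycline: 22 mm is ≤ 23 mm ⇒ resistant
Tetracycline: 24 mm is ≥ 20 mm — Susceptible
Intermediate: 0/5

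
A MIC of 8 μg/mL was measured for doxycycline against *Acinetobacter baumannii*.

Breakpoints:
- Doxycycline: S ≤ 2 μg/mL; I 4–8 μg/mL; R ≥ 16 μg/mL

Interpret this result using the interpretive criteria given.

Doxycycline (8 μg/mL) in 4–8 μg/mL ⇒ I

Intermediate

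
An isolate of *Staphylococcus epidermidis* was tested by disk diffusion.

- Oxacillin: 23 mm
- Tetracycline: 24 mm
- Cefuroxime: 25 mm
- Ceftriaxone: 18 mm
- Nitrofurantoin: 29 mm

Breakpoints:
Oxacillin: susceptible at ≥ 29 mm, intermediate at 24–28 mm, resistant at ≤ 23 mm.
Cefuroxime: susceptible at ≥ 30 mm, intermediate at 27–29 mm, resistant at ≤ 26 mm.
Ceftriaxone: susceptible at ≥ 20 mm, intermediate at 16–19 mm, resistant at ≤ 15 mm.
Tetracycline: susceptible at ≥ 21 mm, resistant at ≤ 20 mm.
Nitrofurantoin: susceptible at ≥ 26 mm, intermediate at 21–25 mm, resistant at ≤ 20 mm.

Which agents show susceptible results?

Oxacillin: 23 mm is ≤ 23 mm ⇒ Resistant
Tetracycline 24 mm: ≥ 21 mm ⇒ susceptible
Cefuroxime: 25 mm is ≤ 26 mm — R
Ceftriaxone: 18 mm is in 16–19 mm → Intermediate
Nitrofurantoin: 29 mm is ≥ 26 mm — Susceptible

tetracycline, nitrofurantoin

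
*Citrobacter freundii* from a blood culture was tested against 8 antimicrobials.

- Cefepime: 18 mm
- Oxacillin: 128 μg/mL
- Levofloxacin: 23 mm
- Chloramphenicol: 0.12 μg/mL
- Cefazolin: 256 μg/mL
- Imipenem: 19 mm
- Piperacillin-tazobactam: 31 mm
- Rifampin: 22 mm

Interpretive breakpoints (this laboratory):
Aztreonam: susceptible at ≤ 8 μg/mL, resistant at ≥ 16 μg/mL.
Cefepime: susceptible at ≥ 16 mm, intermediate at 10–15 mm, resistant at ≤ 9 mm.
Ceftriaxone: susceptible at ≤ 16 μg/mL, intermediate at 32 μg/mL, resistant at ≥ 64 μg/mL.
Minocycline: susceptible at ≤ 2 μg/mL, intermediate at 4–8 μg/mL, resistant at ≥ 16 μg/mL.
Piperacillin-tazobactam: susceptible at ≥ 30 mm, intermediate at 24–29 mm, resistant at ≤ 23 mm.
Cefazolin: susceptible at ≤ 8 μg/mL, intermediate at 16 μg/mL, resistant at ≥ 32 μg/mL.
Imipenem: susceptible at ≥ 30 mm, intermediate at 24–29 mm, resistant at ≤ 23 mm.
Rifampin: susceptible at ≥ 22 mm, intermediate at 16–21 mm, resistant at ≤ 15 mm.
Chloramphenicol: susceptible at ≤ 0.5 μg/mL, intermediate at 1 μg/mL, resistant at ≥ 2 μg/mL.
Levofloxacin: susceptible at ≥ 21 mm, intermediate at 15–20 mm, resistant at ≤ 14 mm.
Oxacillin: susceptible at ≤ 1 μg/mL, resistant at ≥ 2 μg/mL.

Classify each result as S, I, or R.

S, R, S, S, R, R, S, S

Cefepime (18 mm) ≥ 16 mm ⇒ Susceptible
Oxacillin: 128 μg/mL is ≥ 2 μg/mL — R
Levofloxacin: 23 mm is ≥ 21 mm → susceptible
Chloramphenicol 0.12 μg/mL: ≤ 0.5 μg/mL — Susceptible
Cefazolin 256 μg/mL: ≥ 32 μg/mL — resistant
Imipenem: 19 mm is ≤ 23 mm ⇒ R
Piperacillin-tazobactam (31 mm) ≥ 30 mm — Susceptible
Rifampin (22 mm) ≥ 22 mm — Susceptible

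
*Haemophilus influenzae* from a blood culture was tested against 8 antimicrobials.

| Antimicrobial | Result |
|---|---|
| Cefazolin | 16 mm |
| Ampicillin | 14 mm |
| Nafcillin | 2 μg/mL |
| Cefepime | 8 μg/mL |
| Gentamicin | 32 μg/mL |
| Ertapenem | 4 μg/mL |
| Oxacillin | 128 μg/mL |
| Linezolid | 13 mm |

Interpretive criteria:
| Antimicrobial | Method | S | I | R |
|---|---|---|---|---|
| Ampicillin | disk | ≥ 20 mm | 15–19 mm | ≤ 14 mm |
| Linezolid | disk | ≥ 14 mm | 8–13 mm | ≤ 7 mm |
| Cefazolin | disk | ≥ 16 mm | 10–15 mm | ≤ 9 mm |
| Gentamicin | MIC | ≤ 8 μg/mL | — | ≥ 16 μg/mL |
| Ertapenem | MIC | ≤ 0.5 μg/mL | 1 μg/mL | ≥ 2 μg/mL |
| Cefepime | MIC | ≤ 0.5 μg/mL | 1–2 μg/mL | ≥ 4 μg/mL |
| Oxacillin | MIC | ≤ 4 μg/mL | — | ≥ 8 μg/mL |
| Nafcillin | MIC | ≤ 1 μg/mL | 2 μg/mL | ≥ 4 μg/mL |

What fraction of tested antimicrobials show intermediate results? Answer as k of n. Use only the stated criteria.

2 of 8

Cefazolin (16 mm) ≥ 16 mm → Susceptible
Ampicillin (14 mm) ≤ 14 mm → Resistant
Nafcillin: 2 μg/mL is = 2 μg/mL ⇒ Intermediate
Cefepime 8 μg/mL: ≥ 4 μg/mL ⇒ resistant
Gentamicin (32 μg/mL) ≥ 16 μg/mL — Resistant
Ertapenem 4 μg/mL: ≥ 2 μg/mL ⇒ R
Oxacillin: 128 μg/mL is ≥ 8 μg/mL — R
Linezolid 13 mm: in 8–13 mm ⇒ intermediate
Intermediate: 2/8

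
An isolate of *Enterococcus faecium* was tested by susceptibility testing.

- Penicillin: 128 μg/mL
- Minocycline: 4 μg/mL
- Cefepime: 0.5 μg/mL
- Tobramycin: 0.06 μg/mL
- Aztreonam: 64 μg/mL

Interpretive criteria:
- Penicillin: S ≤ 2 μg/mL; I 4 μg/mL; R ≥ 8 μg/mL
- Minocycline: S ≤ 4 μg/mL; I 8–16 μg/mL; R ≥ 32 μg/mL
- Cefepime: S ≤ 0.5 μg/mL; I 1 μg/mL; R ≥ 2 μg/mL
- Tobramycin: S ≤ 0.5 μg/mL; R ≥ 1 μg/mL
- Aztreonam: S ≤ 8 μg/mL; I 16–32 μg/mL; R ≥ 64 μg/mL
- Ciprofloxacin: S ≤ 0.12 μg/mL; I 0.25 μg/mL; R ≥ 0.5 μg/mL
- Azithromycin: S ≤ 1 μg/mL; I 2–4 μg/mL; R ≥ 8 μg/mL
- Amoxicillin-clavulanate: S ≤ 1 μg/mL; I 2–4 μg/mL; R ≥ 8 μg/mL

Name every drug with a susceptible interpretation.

Penicillin (128 μg/mL) ≥ 8 μg/mL ⇒ resistant
Minocycline: 4 μg/mL is ≤ 4 μg/mL ⇒ S
Cefepime: 0.5 μg/mL is ≤ 0.5 μg/mL ⇒ Susceptible
Tobramycin 0.06 μg/mL: ≤ 0.5 μg/mL — Susceptible
Aztreonam: 64 μg/mL is ≥ 64 μg/mL — R

minocycline, cefepime, tobramycin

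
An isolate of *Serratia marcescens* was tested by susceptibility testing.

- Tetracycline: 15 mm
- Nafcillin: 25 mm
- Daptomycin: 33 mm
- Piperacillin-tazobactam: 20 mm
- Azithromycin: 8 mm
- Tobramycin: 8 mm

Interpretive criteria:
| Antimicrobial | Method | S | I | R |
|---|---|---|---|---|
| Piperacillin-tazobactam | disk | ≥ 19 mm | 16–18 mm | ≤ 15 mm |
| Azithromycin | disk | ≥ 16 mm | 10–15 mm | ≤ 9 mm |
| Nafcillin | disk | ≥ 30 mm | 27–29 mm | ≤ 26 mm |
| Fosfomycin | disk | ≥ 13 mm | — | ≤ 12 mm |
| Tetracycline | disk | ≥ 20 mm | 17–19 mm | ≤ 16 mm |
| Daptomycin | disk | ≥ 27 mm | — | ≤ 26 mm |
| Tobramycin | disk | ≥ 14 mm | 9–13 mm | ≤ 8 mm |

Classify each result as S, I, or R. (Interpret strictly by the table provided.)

R, R, S, S, R, R

Tetracycline: 15 mm is ≤ 16 mm ⇒ resistant
Nafcillin (25 mm) ≤ 26 mm ⇒ R
Daptomycin (33 mm) ≥ 27 mm → S
Piperacillin-tazobactam 20 mm: ≥ 19 mm ⇒ susceptible
Azithromycin (8 mm) ≤ 9 mm ⇒ Resistant
Tobramycin (8 mm) ≤ 8 mm — Resistant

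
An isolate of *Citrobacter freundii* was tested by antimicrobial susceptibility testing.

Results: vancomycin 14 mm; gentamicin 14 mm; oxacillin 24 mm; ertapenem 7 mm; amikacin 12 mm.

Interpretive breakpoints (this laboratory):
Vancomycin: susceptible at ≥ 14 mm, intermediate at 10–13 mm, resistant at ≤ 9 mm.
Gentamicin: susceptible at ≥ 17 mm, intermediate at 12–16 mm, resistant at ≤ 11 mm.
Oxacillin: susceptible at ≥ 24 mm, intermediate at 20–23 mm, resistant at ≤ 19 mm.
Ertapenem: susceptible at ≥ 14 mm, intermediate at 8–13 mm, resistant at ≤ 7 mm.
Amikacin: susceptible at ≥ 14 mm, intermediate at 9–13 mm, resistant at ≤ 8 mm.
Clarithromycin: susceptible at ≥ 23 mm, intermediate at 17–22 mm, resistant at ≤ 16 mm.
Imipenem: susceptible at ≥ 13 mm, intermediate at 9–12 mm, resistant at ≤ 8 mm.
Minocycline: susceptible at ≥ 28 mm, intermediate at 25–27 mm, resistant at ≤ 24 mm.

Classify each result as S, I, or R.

Vancomycin (14 mm) ≥ 14 mm — susceptible
Gentamicin 14 mm: in 12–16 mm → intermediate
Oxacillin (24 mm) ≥ 24 mm ⇒ susceptible
Ertapenem: 7 mm is ≤ 7 mm — R
Amikacin 12 mm: in 9–13 mm ⇒ intermediate

S, I, S, R, I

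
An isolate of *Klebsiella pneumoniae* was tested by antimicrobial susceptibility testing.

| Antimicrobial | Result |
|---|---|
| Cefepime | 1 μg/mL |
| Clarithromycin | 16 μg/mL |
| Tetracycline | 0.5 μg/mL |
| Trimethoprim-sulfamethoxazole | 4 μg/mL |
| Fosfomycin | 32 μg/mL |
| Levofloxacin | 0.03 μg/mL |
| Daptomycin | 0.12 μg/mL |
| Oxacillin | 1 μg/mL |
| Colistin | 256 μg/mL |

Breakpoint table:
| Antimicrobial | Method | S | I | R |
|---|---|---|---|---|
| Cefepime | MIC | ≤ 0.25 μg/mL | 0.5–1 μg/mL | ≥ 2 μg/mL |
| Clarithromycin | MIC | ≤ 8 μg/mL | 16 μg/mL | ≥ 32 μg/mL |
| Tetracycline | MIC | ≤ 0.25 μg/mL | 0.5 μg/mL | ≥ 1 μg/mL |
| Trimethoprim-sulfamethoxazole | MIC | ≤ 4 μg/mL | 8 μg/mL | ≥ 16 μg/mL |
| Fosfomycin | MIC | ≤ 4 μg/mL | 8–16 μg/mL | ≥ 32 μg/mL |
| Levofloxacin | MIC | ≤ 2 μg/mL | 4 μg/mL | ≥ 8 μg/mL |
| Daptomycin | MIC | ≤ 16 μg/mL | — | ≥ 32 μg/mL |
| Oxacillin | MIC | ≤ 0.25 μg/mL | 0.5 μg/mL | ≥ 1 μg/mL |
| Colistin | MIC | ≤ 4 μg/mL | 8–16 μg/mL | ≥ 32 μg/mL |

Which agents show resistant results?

fosfomycin, oxacillin, colistin

Cefepime 1 μg/mL: in 0.5–1 μg/mL — I
Clarithromycin (16 μg/mL) = 16 μg/mL ⇒ intermediate
Tetracycline: 0.5 μg/mL is = 0.5 μg/mL → intermediate
Trimethoprim-sulfamethoxazole: 4 μg/mL is ≤ 4 μg/mL ⇒ S
Fosfomycin: 32 μg/mL is ≥ 32 μg/mL ⇒ Resistant
Levofloxacin 0.03 μg/mL: ≤ 2 μg/mL — susceptible
Daptomycin: 0.12 μg/mL is ≤ 16 μg/mL ⇒ susceptible
Oxacillin (1 μg/mL) ≥ 1 μg/mL — Resistant
Colistin 256 μg/mL: ≥ 32 μg/mL — Resistant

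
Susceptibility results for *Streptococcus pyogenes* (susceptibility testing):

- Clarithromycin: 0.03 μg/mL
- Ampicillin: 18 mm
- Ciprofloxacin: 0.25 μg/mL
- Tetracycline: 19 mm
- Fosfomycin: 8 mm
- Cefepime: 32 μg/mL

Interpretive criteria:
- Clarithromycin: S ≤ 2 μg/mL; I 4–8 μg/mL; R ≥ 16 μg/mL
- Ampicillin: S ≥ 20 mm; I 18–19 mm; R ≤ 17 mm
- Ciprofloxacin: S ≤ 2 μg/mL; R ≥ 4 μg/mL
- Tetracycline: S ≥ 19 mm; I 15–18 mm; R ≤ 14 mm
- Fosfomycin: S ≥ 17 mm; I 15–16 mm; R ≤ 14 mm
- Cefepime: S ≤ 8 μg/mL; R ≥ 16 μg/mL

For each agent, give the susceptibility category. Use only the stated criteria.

Clarithromycin 0.03 μg/mL: ≤ 2 μg/mL — S
Ampicillin 18 mm: in 18–19 mm ⇒ I
Ciprofloxacin 0.25 μg/mL: ≤ 2 μg/mL — susceptible
Tetracycline: 19 mm is ≥ 19 mm — susceptible
Fosfomycin: 8 mm is ≤ 14 mm — R
Cefepime: 32 μg/mL is ≥ 16 μg/mL ⇒ Resistant

S, I, S, S, R, R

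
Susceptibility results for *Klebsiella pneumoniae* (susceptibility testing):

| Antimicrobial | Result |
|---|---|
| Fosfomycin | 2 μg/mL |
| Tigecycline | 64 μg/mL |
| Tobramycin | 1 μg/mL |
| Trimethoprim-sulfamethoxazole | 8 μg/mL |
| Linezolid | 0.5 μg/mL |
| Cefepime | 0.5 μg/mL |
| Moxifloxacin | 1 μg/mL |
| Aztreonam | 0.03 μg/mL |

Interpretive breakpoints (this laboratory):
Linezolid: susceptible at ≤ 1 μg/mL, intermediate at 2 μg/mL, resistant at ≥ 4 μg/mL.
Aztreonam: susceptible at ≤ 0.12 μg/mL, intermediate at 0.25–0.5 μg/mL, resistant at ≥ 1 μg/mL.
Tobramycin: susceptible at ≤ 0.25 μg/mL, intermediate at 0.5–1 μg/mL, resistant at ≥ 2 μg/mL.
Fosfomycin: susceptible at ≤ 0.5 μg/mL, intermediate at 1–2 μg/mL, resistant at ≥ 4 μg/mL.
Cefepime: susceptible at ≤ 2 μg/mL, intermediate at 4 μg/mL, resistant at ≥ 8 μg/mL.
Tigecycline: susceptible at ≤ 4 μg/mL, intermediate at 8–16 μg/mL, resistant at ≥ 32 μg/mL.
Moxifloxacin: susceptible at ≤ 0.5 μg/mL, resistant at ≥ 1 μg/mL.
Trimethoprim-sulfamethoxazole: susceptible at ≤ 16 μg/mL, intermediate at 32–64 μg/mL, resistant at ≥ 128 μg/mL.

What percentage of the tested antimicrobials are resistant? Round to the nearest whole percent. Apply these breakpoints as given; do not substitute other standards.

25%

Fosfomycin 2 μg/mL: in 1–2 μg/mL ⇒ I
Tigecycline (64 μg/mL) ≥ 32 μg/mL ⇒ resistant
Tobramycin (1 μg/mL) in 0.5–1 μg/mL → I
Trimethoprim-sulfamethoxazole: 8 μg/mL is ≤ 16 μg/mL → S
Linezolid 0.5 μg/mL: ≤ 1 μg/mL ⇒ susceptible
Cefepime 0.5 μg/mL: ≤ 2 μg/mL → S
Moxifloxacin: 1 μg/mL is ≥ 1 μg/mL ⇒ resistant
Aztreonam 0.03 μg/mL: ≤ 0.12 μg/mL — Susceptible
Resistant: 2/8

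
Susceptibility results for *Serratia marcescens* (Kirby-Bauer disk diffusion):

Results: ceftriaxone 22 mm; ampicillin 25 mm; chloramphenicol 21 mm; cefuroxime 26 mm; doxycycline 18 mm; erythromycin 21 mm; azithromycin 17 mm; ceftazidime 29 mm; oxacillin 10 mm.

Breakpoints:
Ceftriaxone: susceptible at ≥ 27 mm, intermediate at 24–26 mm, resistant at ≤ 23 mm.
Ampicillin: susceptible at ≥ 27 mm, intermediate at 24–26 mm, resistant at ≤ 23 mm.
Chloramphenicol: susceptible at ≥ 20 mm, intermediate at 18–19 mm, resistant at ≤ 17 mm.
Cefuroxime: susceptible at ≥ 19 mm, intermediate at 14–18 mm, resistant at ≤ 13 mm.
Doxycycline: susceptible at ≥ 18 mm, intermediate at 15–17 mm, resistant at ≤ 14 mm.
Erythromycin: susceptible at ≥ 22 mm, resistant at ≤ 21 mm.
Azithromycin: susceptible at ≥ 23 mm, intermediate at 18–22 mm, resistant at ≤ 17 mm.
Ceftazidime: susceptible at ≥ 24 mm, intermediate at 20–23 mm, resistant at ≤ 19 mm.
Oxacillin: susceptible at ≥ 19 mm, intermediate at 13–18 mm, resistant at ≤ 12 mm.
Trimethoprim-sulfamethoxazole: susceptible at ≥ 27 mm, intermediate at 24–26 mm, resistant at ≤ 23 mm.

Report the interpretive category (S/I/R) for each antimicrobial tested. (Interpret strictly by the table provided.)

Ceftriaxone (22 mm) ≤ 23 mm → Resistant
Ampicillin 25 mm: in 24–26 mm — I
Chloramphenicol (21 mm) ≥ 20 mm ⇒ susceptible
Cefuroxime (26 mm) ≥ 19 mm → susceptible
Doxycycline (18 mm) ≥ 18 mm ⇒ susceptible
Erythromycin: 21 mm is ≤ 21 mm — resistant
Azithromycin: 17 mm is ≤ 17 mm — Resistant
Ceftazidime 29 mm: ≥ 24 mm → Susceptible
Oxacillin (10 mm) ≤ 12 mm — Resistant

R, I, S, S, S, R, R, S, R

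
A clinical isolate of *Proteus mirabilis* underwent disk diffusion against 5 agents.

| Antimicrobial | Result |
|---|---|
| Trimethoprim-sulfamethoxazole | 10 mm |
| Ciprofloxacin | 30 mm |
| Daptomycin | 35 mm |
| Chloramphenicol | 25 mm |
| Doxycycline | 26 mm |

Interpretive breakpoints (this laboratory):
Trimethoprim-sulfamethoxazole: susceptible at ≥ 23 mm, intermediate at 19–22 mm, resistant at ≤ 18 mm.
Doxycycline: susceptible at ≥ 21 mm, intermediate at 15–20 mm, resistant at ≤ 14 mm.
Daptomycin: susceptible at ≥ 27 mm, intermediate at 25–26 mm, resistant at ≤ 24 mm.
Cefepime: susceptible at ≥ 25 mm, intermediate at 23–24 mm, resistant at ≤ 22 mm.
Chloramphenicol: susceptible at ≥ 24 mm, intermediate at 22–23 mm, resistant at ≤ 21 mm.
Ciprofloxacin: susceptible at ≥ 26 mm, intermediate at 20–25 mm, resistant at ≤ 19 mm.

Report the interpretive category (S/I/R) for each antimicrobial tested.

R, S, S, S, S

Trimethoprim-sulfamethoxazole: 10 mm is ≤ 18 mm ⇒ resistant
Ciprofloxacin: 30 mm is ≥ 26 mm ⇒ susceptible
Daptomycin 35 mm: ≥ 27 mm — susceptible
Chloramphenicol 25 mm: ≥ 24 mm — susceptible
Doxycycline: 26 mm is ≥ 21 mm — S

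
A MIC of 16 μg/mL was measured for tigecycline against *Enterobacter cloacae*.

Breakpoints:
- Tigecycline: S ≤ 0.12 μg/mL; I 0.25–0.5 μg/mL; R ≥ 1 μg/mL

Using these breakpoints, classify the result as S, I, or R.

Tigecycline 16 μg/mL: ≥ 1 μg/mL — Resistant

R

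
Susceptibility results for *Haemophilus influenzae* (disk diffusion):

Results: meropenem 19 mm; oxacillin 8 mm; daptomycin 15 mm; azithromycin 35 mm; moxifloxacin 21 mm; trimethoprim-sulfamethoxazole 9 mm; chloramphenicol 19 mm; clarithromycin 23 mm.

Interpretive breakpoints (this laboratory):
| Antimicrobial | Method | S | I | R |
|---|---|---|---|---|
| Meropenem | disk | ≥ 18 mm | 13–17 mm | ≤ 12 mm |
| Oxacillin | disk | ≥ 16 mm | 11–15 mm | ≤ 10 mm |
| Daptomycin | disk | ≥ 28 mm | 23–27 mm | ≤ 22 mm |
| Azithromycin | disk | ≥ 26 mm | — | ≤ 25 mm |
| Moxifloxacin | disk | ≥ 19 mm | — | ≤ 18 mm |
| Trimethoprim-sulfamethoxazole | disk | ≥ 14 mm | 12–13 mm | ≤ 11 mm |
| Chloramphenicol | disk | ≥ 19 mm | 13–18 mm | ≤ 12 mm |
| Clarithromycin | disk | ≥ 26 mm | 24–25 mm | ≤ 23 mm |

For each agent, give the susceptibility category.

Meropenem 19 mm: ≥ 18 mm → Susceptible
Oxacillin 8 mm: ≤ 10 mm — resistant
Daptomycin: 15 mm is ≤ 22 mm — Resistant
Azithromycin 35 mm: ≥ 26 mm → susceptible
Moxifloxacin: 21 mm is ≥ 19 mm — Susceptible
Trimethoprim-sulfamethoxazole (9 mm) ≤ 11 mm — resistant
Chloramphenicol 19 mm: ≥ 19 mm — S
Clarithromycin: 23 mm is ≤ 23 mm → Resistant

S, R, R, S, S, R, S, R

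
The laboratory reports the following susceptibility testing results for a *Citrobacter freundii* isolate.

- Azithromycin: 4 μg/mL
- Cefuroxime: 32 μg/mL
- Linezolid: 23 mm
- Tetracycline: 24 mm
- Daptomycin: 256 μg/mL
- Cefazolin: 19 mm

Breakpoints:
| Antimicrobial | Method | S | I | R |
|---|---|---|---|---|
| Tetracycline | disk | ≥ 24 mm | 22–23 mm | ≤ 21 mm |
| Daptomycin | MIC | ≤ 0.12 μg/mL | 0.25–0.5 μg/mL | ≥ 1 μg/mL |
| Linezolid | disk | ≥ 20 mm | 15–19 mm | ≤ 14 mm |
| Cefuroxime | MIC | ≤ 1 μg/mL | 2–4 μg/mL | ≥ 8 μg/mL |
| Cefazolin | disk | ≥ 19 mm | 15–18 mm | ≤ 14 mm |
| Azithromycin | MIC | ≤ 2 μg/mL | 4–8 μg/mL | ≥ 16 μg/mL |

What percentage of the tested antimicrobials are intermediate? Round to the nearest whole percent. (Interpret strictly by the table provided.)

17%

Azithromycin 4 μg/mL: in 4–8 μg/mL — Intermediate
Cefuroxime: 32 μg/mL is ≥ 8 μg/mL → Resistant
Linezolid (23 mm) ≥ 20 mm → susceptible
Tetracycline (24 mm) ≥ 24 mm → S
Daptomycin: 256 μg/mL is ≥ 1 μg/mL → resistant
Cefazolin (19 mm) ≥ 19 mm ⇒ Susceptible
Intermediate: 1/6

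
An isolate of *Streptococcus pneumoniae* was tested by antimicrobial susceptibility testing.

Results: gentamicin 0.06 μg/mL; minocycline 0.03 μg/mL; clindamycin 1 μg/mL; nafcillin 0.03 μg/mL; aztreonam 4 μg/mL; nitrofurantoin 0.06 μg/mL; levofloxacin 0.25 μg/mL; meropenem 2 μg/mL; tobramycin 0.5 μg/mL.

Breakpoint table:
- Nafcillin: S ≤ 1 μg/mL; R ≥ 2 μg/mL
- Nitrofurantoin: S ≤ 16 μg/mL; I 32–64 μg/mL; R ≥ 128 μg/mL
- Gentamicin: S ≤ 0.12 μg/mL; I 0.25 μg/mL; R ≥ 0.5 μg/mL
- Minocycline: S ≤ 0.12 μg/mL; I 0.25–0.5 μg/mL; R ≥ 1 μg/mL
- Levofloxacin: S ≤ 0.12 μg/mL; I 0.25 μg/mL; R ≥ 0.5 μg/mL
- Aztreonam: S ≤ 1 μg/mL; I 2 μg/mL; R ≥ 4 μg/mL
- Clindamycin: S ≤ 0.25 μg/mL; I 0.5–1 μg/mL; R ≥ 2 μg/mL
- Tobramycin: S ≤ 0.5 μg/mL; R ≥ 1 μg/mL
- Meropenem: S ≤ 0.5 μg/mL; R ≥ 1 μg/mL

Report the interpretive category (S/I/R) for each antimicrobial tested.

Gentamicin: 0.06 μg/mL is ≤ 0.12 μg/mL ⇒ S
Minocycline (0.03 μg/mL) ≤ 0.12 μg/mL — S
Clindamycin 1 μg/mL: in 0.5–1 μg/mL ⇒ Intermediate
Nafcillin 0.03 μg/mL: ≤ 1 μg/mL — susceptible
Aztreonam: 4 μg/mL is ≥ 4 μg/mL — Resistant
Nitrofurantoin 0.06 μg/mL: ≤ 16 μg/mL ⇒ S
Levofloxacin (0.25 μg/mL) = 0.25 μg/mL ⇒ Intermediate
Meropenem: 2 μg/mL is ≥ 1 μg/mL — Resistant
Tobramycin: 0.5 μg/mL is ≤ 0.5 μg/mL → susceptible

S, S, I, S, R, S, I, R, S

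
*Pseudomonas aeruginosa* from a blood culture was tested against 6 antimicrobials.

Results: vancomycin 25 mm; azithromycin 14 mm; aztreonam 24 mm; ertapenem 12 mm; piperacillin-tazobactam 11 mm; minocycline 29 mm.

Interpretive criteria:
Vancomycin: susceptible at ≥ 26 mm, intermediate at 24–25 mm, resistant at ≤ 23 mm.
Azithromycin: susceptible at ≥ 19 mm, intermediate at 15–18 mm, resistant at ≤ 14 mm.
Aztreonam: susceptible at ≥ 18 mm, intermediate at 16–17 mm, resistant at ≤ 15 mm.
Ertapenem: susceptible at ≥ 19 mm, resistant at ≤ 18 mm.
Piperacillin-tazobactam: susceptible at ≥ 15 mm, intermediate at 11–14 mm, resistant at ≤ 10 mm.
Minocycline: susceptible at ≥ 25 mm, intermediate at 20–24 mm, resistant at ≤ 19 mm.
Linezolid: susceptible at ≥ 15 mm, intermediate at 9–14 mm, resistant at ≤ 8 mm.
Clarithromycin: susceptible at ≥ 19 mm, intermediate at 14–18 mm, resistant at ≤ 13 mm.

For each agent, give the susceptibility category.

Vancomycin: 25 mm is in 24–25 mm ⇒ intermediate
Azithromycin 14 mm: ≤ 14 mm → resistant
Aztreonam 24 mm: ≥ 18 mm — susceptible
Ertapenem: 12 mm is ≤ 18 mm ⇒ R
Piperacillin-tazobactam (11 mm) in 11–14 mm — I
Minocycline: 29 mm is ≥ 25 mm ⇒ susceptible

I, R, S, R, I, S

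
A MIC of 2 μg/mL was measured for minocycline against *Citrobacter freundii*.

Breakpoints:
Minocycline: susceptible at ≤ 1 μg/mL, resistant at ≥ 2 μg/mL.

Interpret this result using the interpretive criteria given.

Minocycline 2 μg/mL: ≥ 2 μg/mL ⇒ resistant

Resistant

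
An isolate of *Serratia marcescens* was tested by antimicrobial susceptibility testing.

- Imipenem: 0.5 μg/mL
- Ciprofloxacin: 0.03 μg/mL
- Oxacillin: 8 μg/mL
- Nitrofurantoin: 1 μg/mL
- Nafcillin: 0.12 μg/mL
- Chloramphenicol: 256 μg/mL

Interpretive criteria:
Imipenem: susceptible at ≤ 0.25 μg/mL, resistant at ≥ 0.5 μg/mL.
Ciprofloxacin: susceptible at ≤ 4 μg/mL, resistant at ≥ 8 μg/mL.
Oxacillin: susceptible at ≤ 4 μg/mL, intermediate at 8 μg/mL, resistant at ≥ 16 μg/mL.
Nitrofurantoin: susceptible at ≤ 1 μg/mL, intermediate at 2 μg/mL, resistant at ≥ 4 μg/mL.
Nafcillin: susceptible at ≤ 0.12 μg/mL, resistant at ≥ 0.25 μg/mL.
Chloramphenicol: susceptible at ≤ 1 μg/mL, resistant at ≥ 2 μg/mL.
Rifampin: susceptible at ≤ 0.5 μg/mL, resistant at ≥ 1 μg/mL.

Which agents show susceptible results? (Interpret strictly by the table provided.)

Imipenem 0.5 μg/mL: ≥ 0.5 μg/mL — R
Ciprofloxacin 0.03 μg/mL: ≤ 4 μg/mL ⇒ Susceptible
Oxacillin: 8 μg/mL is = 8 μg/mL → I
Nitrofurantoin: 1 μg/mL is ≤ 1 μg/mL — Susceptible
Nafcillin (0.12 μg/mL) ≤ 0.12 μg/mL ⇒ Susceptible
Chloramphenicol 256 μg/mL: ≥ 2 μg/mL — R

ciprofloxacin, nitrofurantoin, nafcillin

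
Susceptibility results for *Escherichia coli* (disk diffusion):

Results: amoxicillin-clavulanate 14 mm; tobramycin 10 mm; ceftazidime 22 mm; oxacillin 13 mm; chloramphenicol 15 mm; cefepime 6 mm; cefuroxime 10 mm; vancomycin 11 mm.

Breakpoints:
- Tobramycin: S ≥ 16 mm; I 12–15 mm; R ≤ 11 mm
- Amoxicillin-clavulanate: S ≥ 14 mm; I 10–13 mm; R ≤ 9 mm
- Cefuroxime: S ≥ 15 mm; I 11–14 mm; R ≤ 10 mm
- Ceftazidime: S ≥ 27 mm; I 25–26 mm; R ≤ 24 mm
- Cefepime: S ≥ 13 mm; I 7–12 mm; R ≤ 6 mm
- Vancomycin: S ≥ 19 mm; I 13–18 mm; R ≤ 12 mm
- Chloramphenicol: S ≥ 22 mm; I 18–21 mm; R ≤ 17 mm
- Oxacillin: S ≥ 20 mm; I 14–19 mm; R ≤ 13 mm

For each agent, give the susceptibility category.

Amoxicillin-clavulanate (14 mm) ≥ 14 mm → S
Tobramycin 10 mm: ≤ 11 mm → Resistant
Ceftazidime 22 mm: ≤ 24 mm → R
Oxacillin: 13 mm is ≤ 13 mm — resistant
Chloramphenicol 15 mm: ≤ 17 mm ⇒ Resistant
Cefepime (6 mm) ≤ 6 mm ⇒ resistant
Cefuroxime (10 mm) ≤ 10 mm → R
Vancomycin 11 mm: ≤ 12 mm ⇒ Resistant

S, R, R, R, R, R, R, R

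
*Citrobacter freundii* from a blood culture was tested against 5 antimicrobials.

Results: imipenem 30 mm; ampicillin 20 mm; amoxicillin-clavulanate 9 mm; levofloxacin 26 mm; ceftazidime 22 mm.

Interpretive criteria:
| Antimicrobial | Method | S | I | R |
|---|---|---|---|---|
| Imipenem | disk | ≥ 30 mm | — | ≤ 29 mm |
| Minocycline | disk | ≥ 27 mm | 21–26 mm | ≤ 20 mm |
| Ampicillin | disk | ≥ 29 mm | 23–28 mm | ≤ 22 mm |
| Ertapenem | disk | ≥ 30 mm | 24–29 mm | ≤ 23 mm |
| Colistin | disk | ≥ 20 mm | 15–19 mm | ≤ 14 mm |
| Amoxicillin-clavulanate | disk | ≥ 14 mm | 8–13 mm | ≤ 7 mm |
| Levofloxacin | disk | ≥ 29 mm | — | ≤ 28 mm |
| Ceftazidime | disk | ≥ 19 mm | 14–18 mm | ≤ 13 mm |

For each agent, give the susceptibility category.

Imipenem (30 mm) ≥ 30 mm ⇒ susceptible
Ampicillin 20 mm: ≤ 22 mm — Resistant
Amoxicillin-clavulanate 9 mm: in 8–13 mm ⇒ Intermediate
Levofloxacin: 26 mm is ≤ 28 mm → R
Ceftazidime 22 mm: ≥ 19 mm → susceptible

S, R, I, R, S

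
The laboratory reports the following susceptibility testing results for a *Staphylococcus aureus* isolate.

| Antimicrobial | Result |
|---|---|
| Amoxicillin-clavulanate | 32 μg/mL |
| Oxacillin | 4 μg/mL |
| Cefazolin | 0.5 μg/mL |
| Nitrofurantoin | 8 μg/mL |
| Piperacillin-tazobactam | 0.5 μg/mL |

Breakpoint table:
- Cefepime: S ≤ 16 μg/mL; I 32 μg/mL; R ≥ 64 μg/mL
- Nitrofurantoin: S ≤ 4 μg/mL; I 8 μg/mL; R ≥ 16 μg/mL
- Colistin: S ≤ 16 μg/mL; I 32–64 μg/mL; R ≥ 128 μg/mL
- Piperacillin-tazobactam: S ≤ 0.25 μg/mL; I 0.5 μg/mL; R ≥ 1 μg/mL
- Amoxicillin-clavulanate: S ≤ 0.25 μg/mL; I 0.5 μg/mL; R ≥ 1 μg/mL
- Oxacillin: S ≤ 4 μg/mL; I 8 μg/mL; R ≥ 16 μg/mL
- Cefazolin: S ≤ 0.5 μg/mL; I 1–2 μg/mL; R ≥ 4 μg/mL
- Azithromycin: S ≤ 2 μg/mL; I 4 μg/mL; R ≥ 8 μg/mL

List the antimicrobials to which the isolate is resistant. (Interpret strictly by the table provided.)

amoxicillin-clavulanate

Amoxicillin-clavulanate: 32 μg/mL is ≥ 1 μg/mL ⇒ R
Oxacillin 4 μg/mL: ≤ 4 μg/mL — susceptible
Cefazolin: 0.5 μg/mL is ≤ 0.5 μg/mL — S
Nitrofurantoin: 8 μg/mL is = 8 μg/mL → intermediate
Piperacillin-tazobactam 0.5 μg/mL: = 0.5 μg/mL → Intermediate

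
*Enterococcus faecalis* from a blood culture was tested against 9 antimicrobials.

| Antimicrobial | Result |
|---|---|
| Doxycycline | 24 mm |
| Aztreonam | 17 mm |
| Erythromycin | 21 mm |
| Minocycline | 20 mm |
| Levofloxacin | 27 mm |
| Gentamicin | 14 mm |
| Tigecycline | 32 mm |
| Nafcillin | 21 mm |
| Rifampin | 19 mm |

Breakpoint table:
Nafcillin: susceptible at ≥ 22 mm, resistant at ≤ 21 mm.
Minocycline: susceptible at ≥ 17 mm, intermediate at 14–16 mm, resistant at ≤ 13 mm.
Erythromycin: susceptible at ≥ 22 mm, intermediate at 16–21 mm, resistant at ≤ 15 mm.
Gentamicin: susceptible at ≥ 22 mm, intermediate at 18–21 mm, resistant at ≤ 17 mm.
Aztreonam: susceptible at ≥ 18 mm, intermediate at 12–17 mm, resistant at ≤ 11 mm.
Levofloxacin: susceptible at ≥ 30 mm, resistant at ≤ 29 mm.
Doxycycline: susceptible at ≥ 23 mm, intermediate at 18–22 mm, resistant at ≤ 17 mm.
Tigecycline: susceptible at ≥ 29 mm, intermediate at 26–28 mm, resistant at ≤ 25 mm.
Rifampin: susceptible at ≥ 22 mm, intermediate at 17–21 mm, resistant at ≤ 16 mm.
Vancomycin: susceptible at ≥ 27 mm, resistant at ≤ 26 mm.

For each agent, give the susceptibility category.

Doxycycline: 24 mm is ≥ 23 mm ⇒ susceptible
Aztreonam (17 mm) in 12–17 mm ⇒ I
Erythromycin (21 mm) in 16–21 mm ⇒ I
Minocycline 20 mm: ≥ 17 mm ⇒ S
Levofloxacin (27 mm) ≤ 29 mm → resistant
Gentamicin 14 mm: ≤ 17 mm → Resistant
Tigecycline: 32 mm is ≥ 29 mm — Susceptible
Nafcillin (21 mm) ≤ 21 mm ⇒ resistant
Rifampin 19 mm: in 17–21 mm — Intermediate

S, I, I, S, R, R, S, R, I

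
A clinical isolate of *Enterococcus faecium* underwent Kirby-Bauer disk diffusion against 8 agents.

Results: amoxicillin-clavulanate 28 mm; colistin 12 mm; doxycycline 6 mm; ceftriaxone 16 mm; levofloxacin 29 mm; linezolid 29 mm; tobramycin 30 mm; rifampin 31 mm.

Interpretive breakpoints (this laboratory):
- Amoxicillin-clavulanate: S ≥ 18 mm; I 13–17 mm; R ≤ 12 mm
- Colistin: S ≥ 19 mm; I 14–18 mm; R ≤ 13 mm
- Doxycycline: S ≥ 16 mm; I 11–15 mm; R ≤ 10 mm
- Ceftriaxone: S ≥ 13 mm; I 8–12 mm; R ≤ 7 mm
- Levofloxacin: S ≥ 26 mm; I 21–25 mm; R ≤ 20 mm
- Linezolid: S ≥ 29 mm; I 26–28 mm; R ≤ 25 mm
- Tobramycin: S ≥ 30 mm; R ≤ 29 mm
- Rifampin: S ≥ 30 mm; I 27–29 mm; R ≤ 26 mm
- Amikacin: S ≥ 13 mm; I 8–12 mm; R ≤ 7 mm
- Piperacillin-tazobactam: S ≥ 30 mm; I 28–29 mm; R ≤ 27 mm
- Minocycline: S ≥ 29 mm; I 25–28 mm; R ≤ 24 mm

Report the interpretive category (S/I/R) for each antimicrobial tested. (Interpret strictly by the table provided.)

S, R, R, S, S, S, S, S

Amoxicillin-clavulanate (28 mm) ≥ 18 mm — S
Colistin 12 mm: ≤ 13 mm → R
Doxycycline (6 mm) ≤ 10 mm — Resistant
Ceftriaxone 16 mm: ≥ 13 mm → susceptible
Levofloxacin: 29 mm is ≥ 26 mm ⇒ susceptible
Linezolid 29 mm: ≥ 29 mm → Susceptible
Tobramycin (30 mm) ≥ 30 mm — susceptible
Rifampin: 31 mm is ≥ 30 mm ⇒ susceptible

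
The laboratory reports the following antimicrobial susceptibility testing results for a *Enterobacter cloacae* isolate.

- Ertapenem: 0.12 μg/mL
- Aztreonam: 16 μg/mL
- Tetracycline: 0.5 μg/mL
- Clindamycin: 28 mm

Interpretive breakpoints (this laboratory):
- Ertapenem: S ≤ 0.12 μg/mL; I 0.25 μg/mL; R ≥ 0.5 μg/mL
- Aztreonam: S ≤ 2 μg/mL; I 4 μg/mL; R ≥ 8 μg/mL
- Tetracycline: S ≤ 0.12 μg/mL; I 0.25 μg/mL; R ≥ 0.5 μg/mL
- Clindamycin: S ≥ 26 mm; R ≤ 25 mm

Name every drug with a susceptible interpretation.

Ertapenem: 0.12 μg/mL is ≤ 0.12 μg/mL ⇒ S
Aztreonam (16 μg/mL) ≥ 8 μg/mL → Resistant
Tetracycline 0.5 μg/mL: ≥ 0.5 μg/mL ⇒ Resistant
Clindamycin (28 mm) ≥ 26 mm ⇒ Susceptible

ertapenem, clindamycin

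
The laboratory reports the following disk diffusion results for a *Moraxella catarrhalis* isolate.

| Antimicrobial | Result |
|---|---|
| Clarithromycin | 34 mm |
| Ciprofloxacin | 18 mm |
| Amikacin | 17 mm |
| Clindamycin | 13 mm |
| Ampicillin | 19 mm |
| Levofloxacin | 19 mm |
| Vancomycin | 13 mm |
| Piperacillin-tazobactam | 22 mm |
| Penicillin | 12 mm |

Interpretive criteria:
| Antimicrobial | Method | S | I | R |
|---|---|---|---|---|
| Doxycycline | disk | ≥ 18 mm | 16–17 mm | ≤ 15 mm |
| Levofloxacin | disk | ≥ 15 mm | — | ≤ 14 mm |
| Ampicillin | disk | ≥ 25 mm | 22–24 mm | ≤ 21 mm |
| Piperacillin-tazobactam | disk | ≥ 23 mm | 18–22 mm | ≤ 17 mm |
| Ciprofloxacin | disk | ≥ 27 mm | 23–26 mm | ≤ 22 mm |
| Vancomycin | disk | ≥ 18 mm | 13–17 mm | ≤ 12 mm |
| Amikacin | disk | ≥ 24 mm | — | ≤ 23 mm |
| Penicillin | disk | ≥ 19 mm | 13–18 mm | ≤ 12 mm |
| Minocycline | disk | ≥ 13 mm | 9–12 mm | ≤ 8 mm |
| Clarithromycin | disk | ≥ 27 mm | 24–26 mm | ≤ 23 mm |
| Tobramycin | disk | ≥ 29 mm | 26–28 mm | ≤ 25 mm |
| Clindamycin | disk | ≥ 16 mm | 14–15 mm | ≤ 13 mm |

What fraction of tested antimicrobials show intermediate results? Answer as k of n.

Clarithromycin 34 mm: ≥ 27 mm → susceptible
Ciprofloxacin: 18 mm is ≤ 22 mm → resistant
Amikacin 17 mm: ≤ 23 mm — Resistant
Clindamycin (13 mm) ≤ 13 mm — R
Ampicillin: 19 mm is ≤ 21 mm ⇒ resistant
Levofloxacin (19 mm) ≥ 15 mm → Susceptible
Vancomycin 13 mm: in 13–17 mm — intermediate
Piperacillin-tazobactam: 22 mm is in 18–22 mm ⇒ I
Penicillin (12 mm) ≤ 12 mm → resistant
Intermediate: 2/9

2 of 9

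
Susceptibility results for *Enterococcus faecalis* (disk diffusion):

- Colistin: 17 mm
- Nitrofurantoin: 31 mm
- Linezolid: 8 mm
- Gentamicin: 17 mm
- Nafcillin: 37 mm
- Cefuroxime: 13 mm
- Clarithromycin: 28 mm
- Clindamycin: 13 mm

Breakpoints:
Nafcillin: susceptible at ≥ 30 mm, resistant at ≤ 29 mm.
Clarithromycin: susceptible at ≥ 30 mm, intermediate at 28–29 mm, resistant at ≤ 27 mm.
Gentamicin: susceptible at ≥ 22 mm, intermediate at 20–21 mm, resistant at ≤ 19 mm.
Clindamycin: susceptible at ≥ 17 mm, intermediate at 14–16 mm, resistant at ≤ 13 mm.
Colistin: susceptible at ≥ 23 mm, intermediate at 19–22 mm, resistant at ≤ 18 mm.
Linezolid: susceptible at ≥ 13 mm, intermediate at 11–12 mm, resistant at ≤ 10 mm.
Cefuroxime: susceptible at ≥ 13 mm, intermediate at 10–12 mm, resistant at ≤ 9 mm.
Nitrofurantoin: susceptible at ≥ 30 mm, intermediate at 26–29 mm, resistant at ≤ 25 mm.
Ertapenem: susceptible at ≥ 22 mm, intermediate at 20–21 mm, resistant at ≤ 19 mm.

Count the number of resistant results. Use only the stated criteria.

Colistin 17 mm: ≤ 18 mm ⇒ R
Nitrofurantoin 31 mm: ≥ 30 mm → S
Linezolid 8 mm: ≤ 10 mm ⇒ R
Gentamicin (17 mm) ≤ 19 mm ⇒ Resistant
Nafcillin: 37 mm is ≥ 30 mm ⇒ susceptible
Cefuroxime (13 mm) ≥ 13 mm → Susceptible
Clarithromycin 28 mm: in 28–29 mm ⇒ I
Clindamycin: 13 mm is ≤ 13 mm — R
Resistant: 4

4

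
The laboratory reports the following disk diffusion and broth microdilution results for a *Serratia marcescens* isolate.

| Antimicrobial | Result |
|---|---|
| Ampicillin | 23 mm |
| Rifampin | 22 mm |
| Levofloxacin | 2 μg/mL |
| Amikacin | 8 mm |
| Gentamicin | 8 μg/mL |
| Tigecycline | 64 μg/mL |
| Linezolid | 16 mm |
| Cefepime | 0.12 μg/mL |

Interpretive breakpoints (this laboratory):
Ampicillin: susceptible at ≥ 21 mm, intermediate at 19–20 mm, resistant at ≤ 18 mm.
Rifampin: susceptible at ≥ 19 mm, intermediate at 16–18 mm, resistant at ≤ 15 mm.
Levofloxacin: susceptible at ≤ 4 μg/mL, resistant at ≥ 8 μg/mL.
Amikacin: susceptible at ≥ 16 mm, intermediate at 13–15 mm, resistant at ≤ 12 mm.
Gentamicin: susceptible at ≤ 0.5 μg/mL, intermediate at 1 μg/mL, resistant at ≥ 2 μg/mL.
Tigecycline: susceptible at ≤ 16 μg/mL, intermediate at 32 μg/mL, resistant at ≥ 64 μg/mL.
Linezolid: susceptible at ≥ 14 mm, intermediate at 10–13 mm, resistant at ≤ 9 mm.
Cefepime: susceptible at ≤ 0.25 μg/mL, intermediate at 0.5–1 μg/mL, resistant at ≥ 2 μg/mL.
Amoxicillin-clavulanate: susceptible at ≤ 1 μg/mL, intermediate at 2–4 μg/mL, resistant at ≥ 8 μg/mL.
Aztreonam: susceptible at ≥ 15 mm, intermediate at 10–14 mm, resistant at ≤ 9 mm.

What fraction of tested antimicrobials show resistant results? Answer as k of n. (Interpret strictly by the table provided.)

3 of 8

Ampicillin 23 mm: ≥ 21 mm — S
Rifampin: 22 mm is ≥ 19 mm → Susceptible
Levofloxacin (2 μg/mL) ≤ 4 μg/mL — Susceptible
Amikacin: 8 mm is ≤ 12 mm → R
Gentamicin (8 μg/mL) ≥ 2 μg/mL ⇒ Resistant
Tigecycline (64 μg/mL) ≥ 64 μg/mL — resistant
Linezolid (16 mm) ≥ 14 mm ⇒ Susceptible
Cefepime: 0.12 μg/mL is ≤ 0.25 μg/mL — S
Resistant: 3/8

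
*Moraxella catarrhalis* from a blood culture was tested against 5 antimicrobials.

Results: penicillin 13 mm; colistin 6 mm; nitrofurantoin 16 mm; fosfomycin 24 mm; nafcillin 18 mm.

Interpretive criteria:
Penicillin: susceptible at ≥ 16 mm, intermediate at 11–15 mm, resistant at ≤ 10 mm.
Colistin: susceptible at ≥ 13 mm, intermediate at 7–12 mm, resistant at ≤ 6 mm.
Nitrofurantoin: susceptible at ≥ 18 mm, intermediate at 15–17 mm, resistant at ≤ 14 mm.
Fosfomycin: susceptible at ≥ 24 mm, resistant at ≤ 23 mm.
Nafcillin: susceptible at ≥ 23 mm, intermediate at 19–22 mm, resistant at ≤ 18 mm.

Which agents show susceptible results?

Penicillin: 13 mm is in 11–15 mm — Intermediate
Colistin (6 mm) ≤ 6 mm → R
Nitrofurantoin (16 mm) in 15–17 mm — intermediate
Fosfomycin (24 mm) ≥ 24 mm ⇒ S
Nafcillin 18 mm: ≤ 18 mm — Resistant

fosfomycin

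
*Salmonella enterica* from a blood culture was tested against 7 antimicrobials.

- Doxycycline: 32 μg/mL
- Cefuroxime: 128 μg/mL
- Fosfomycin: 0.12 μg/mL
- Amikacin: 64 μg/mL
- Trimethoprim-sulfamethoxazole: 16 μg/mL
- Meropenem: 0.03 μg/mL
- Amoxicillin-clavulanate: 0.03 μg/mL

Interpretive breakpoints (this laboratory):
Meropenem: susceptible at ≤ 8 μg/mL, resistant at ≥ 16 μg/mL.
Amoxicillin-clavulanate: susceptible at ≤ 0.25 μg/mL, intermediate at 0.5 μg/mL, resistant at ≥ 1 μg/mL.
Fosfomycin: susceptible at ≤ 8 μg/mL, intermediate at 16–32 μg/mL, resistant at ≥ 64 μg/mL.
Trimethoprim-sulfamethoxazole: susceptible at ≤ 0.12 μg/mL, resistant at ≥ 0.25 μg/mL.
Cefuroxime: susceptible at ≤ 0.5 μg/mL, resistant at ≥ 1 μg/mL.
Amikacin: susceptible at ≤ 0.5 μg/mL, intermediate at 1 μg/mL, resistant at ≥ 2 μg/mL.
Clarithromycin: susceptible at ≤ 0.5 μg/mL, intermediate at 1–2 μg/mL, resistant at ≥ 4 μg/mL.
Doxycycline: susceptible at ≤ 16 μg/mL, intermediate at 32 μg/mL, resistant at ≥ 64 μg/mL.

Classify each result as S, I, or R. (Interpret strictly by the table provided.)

Doxycycline: 32 μg/mL is = 32 μg/mL ⇒ intermediate
Cefuroxime: 128 μg/mL is ≥ 1 μg/mL — resistant
Fosfomycin 0.12 μg/mL: ≤ 8 μg/mL ⇒ susceptible
Amikacin 64 μg/mL: ≥ 2 μg/mL → Resistant
Trimethoprim-sulfamethoxazole (16 μg/mL) ≥ 0.25 μg/mL ⇒ resistant
Meropenem (0.03 μg/mL) ≤ 8 μg/mL ⇒ S
Amoxicillin-clavulanate (0.03 μg/mL) ≤ 0.25 μg/mL → susceptible

I, R, S, R, R, S, S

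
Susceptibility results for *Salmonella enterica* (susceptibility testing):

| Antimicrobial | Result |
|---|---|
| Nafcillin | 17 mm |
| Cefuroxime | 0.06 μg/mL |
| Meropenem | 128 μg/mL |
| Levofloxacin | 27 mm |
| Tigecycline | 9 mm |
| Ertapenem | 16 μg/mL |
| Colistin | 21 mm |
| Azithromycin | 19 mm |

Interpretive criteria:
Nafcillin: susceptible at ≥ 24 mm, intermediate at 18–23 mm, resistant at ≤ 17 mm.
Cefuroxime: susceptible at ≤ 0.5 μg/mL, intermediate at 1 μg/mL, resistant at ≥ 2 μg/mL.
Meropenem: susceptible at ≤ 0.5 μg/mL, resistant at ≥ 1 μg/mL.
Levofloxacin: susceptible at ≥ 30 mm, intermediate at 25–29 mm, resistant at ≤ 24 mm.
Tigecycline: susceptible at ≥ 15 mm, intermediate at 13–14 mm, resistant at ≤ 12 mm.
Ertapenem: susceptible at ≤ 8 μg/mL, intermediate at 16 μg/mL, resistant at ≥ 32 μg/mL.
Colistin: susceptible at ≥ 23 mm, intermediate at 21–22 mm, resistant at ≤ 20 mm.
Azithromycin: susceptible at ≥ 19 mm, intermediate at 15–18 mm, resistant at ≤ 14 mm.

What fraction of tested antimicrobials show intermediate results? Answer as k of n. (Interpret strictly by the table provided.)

3 of 8

Nafcillin (17 mm) ≤ 17 mm ⇒ Resistant
Cefuroxime (0.06 μg/mL) ≤ 0.5 μg/mL ⇒ S
Meropenem 128 μg/mL: ≥ 1 μg/mL — R
Levofloxacin (27 mm) in 25–29 mm — Intermediate
Tigecycline (9 mm) ≤ 12 mm ⇒ Resistant
Ertapenem: 16 μg/mL is = 16 μg/mL → Intermediate
Colistin (21 mm) in 21–22 mm ⇒ Intermediate
Azithromycin 19 mm: ≥ 19 mm ⇒ susceptible
Intermediate: 3/8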